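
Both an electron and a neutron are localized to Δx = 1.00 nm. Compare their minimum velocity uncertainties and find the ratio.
The electron has the larger minimum velocity uncertainty, by a ratio of 1838.7.

For both particles, Δp_min = ℏ/(2Δx) = 5.273e-26 kg·m/s (same for both).

The velocity uncertainty is Δv = Δp/m:
- electron: Δv = 5.273e-26 / 9.109e-31 = 5.788e+04 m/s = 57.884 km/s
- neutron: Δv = 5.273e-26 / 1.675e-27 = 3.148e+01 m/s = 31.481 m/s

Ratio: 5.788e+04 / 3.148e+01 = 1838.7

The lighter particle has larger velocity uncertainty because Δv ∝ 1/m.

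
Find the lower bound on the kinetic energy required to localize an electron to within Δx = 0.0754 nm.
1.675 eV

Localizing a particle requires giving it sufficient momentum uncertainty:

1. From uncertainty principle: Δp ≥ ℏ/(2Δx)
   Δp_min = (1.055e-34 J·s) / (2 × 7.540e-11 m)
   Δp_min = 6.993e-25 kg·m/s

2. This momentum uncertainty corresponds to kinetic energy:
   KE ≈ (Δp)²/(2m) = (6.993e-25)²/(2 × 9.109e-31 kg)
   KE = 2.684e-19 J = 1.675 eV

Tighter localization requires more energy.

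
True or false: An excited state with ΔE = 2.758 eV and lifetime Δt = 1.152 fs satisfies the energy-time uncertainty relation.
Yes, it satisfies the uncertainty relation.

Calculate the product ΔEΔt:
ΔE = 2.758 eV = 4.419e-19 J
ΔEΔt = (4.419e-19 J) × (1.152e-15 s)
ΔEΔt = 5.090e-34 J·s

Compare to the minimum allowed value ℏ/2:
ℏ/2 = 5.273e-35 J·s

Since ΔEΔt = 5.090e-34 J·s ≥ 5.273e-35 J·s = ℏ/2,
this satisfies the uncertainty relation.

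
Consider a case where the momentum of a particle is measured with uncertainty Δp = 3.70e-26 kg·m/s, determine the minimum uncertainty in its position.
1.425 nm

Using the Heisenberg uncertainty principle:
ΔxΔp ≥ ℏ/2

The minimum uncertainty in position is:
Δx_min = ℏ/(2Δp)
Δx_min = (1.055e-34 J·s) / (2 × 3.700e-26 kg·m/s)
Δx_min = 1.425e-09 m = 1.425 nm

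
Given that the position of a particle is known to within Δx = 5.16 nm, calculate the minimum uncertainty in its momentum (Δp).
1.022 × 10^-26 kg·m/s

Using the Heisenberg uncertainty principle:
ΔxΔp ≥ ℏ/2

The minimum uncertainty in momentum is:
Δp_min = ℏ/(2Δx)
Δp_min = (1.055e-34 J·s) / (2 × 5.160e-09 m)
Δp_min = 1.022e-26 kg·m/s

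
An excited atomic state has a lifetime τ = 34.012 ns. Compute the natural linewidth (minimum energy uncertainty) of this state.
9.676 neV

Using the energy-time uncertainty principle:
ΔEΔt ≥ ℏ/2

The lifetime τ represents the time uncertainty Δt.
The natural linewidth (minimum energy uncertainty) is:

ΔE = ℏ/(2τ)
ΔE = (1.055e-34 J·s) / (2 × 3.401e-08 s)
ΔE = 1.550e-27 J = 9.676 neV

This natural linewidth limits the precision of spectroscopic measurements.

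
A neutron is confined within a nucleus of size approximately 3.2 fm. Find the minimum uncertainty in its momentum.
1.648 × 10^-20 kg·m/s

Using the Heisenberg uncertainty principle:
ΔxΔp ≥ ℏ/2

With Δx ≈ L = 3.200e-15 m (the confinement size):
Δp_min = ℏ/(2Δx)
Δp_min = (1.055e-34 J·s) / (2 × 3.200e-15 m)
Δp_min = 1.648e-20 kg·m/s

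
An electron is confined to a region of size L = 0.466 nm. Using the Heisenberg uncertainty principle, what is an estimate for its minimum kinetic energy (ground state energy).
43.862 meV

Using the uncertainty principle to estimate ground state energy:

1. The position uncertainty is approximately the confinement size:
   Δx ≈ L = 4.660e-10 m

2. From ΔxΔp ≥ ℏ/2, the minimum momentum uncertainty is:
   Δp ≈ ℏ/(2L) = 1.132e-25 kg·m/s

3. The kinetic energy is approximately:
   KE ≈ (Δp)²/(2m) = (1.132e-25)²/(2 × 9.109e-31 kg)
   KE ≈ 7.028e-21 J = 43.862 meV

This is an order-of-magnitude estimate of the ground state energy.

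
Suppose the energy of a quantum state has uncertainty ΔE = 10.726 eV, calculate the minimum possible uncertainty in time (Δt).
30.683 as

Using the energy-time uncertainty principle:
ΔEΔt ≥ ℏ/2

The minimum uncertainty in time is:
Δt_min = ℏ/(2ΔE)
Δt_min = (1.055e-34 J·s) / (2 × 1.718e-18 J)
Δt_min = 3.068e-17 s = 30.683 as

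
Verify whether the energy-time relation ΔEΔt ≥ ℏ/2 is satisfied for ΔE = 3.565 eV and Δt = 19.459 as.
No, it violates the uncertainty relation.

Calculate the product ΔEΔt:
ΔE = 3.565 eV = 5.712e-19 J
ΔEΔt = (5.712e-19 J) × (1.946e-17 s)
ΔEΔt = 1.111e-35 J·s

Compare to the minimum allowed value ℏ/2:
ℏ/2 = 5.273e-35 J·s

Since ΔEΔt = 1.111e-35 J·s < 5.273e-35 J·s = ℏ/2,
this violates the uncertainty relation.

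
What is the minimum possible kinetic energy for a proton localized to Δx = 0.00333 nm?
467.806 meV

Localizing a particle requires giving it sufficient momentum uncertainty:

1. From uncertainty principle: Δp ≥ ℏ/(2Δx)
   Δp_min = (1.055e-34 J·s) / (2 × 3.330e-12 m)
   Δp_min = 1.583e-23 kg·m/s

2. This momentum uncertainty corresponds to kinetic energy:
   KE ≈ (Δp)²/(2m) = (1.583e-23)²/(2 × 1.673e-27 kg)
   KE = 7.495e-20 J = 467.806 meV

Tighter localization requires more energy.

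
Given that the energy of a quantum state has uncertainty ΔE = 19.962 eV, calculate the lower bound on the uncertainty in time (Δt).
16.487 as

Using the energy-time uncertainty principle:
ΔEΔt ≥ ℏ/2

The minimum uncertainty in time is:
Δt_min = ℏ/(2ΔE)
Δt_min = (1.055e-34 J·s) / (2 × 3.198e-18 J)
Δt_min = 1.649e-17 s = 16.487 as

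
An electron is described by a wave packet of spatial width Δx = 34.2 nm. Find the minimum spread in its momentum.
1.542 × 10^-27 kg·m/s

For a wave packet, the spatial width Δx and momentum spread Δp are related by the uncertainty principle:
ΔxΔp ≥ ℏ/2

The minimum momentum spread is:
Δp_min = ℏ/(2Δx)
Δp_min = (1.055e-34 J·s) / (2 × 3.420e-08 m)
Δp_min = 1.542e-27 kg·m/s

A wave packet cannot have both a well-defined position and well-defined momentum.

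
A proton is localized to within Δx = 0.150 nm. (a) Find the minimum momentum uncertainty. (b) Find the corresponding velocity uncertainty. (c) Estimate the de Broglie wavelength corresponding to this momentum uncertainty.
(a) Δp_min = 3.515 × 10^-25 kg·m/s
(b) Δv_min = 210.163 m/s
(c) λ_dB = 1.885 nm

Step-by-step:

(a) From the uncertainty principle:
Δp_min = ℏ/(2Δx) = (1.055e-34 J·s)/(2 × 1.500e-10 m) = 3.515e-25 kg·m/s

(b) The velocity uncertainty:
Δv = Δp/m = (3.515e-25 kg·m/s)/(1.673e-27 kg) = 2.102e+02 m/s = 210.163 m/s

(c) The de Broglie wavelength for this momentum:
λ = h/p = (6.626e-34 J·s)/(3.515e-25 kg·m/s) = 1.885e-09 m = 1.885 nm

Note: The de Broglie wavelength is comparable to the localization size, as expected from wave-particle duality.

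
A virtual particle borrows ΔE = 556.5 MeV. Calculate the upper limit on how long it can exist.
5.914 × 10^-25 s

Using the energy-time uncertainty principle:
ΔEΔt ≥ ℏ/2

For a virtual particle borrowing energy ΔE, the maximum lifetime is:
Δt_max = ℏ/(2ΔE)

Converting energy:
ΔE = 556.5 MeV = 8.916e-11 J

Δt_max = (1.055e-34 J·s) / (2 × 8.916e-11 J)
Δt_max = 5.914e-25 s = 5.914 × 10^-25 s

Virtual particles with higher borrowed energy exist for shorter times.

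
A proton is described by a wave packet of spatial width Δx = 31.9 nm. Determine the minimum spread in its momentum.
1.653 × 10^-27 kg·m/s

For a wave packet, the spatial width Δx and momentum spread Δp are related by the uncertainty principle:
ΔxΔp ≥ ℏ/2

The minimum momentum spread is:
Δp_min = ℏ/(2Δx)
Δp_min = (1.055e-34 J·s) / (2 × 3.190e-08 m)
Δp_min = 1.653e-27 kg·m/s

A wave packet cannot have both a well-defined position and well-defined momentum.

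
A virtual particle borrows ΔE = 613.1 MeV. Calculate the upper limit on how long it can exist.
5.368 × 10^-25 s

Using the energy-time uncertainty principle:
ΔEΔt ≥ ℏ/2

For a virtual particle borrowing energy ΔE, the maximum lifetime is:
Δt_max = ℏ/(2ΔE)

Converting energy:
ΔE = 613.1 MeV = 9.823e-11 J

Δt_max = (1.055e-34 J·s) / (2 × 9.823e-11 J)
Δt_max = 5.368e-25 s = 5.368 × 10^-25 s

Virtual particles with higher borrowed energy exist for shorter times.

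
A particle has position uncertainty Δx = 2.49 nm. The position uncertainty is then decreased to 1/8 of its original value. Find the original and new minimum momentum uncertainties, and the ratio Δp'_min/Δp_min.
Original Δp_min = 2.118 × 10^-26 kg·m/s; new Δp'_min = 1.694 × 10^-25 kg·m/s; ratio Δp'_min/Δp_min = 8.

From the uncertainty principle ΔxΔp ≥ ℏ/2, the minimum momentum uncertainty is Δp_min = ℏ/(2Δx).

Original (Δx = 2.49 nm = 2.490e-09 m):
Δp_min = (1.055e-34 J·s)/(2 × 2.490e-09 m) = 2.118e-26 kg·m/s

When Δx → (1/8)Δx:
Δp'_min = ℏ/(2 × (1/8)Δx) = 8 × ℏ/(2Δx) = 8 × Δp_min
Δp'_min = 8 × 2.118e-26 kg·m/s = 1.694e-25 kg·m/s

Since Δp_min ∝ 1/Δx, when Δx is decreased to 1/8 of its original value, Δp_min increases to 8 times its original value.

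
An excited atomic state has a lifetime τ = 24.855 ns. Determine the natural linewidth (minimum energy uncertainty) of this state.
13.241 neV

Using the energy-time uncertainty principle:
ΔEΔt ≥ ℏ/2

The lifetime τ represents the time uncertainty Δt.
The natural linewidth (minimum energy uncertainty) is:

ΔE = ℏ/(2τ)
ΔE = (1.055e-34 J·s) / (2 × 2.485e-08 s)
ΔE = 2.121e-27 J = 13.241 neV

This natural linewidth limits the precision of spectroscopic measurements.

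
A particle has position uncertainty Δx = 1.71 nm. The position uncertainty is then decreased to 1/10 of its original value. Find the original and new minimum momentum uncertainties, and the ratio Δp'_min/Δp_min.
Original Δp_min = 3.084 × 10^-26 kg·m/s; new Δp'_min = 3.084 × 10^-25 kg·m/s; ratio Δp'_min/Δp_min = 10.

From the uncertainty principle ΔxΔp ≥ ℏ/2, the minimum momentum uncertainty is Δp_min = ℏ/(2Δx).

Original (Δx = 1.71 nm = 1.710e-09 m):
Δp_min = (1.055e-34 J·s)/(2 × 1.710e-09 m) = 3.084e-26 kg·m/s

When Δx → (1/10)Δx:
Δp'_min = ℏ/(2 × (1/10)Δx) = 10 × ℏ/(2Δx) = 10 × Δp_min
Δp'_min = 10 × 3.084e-26 kg·m/s = 3.084e-25 kg·m/s

Since Δp_min ∝ 1/Δx, when Δx is decreased to 1/10 of its original value, Δp_min increases to 10 times its original value.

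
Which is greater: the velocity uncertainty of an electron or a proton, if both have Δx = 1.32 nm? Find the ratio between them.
The electron has the larger minimum velocity uncertainty, by a ratio of 1836.2.

For both particles, Δp_min = ℏ/(2Δx) = 3.995e-26 kg·m/s (same for both).

The velocity uncertainty is Δv = Δp/m:
- electron: Δv = 3.995e-26 / 9.109e-31 = 4.385e+04 m/s = 43.851 km/s
- proton: Δv = 3.995e-26 / 1.673e-27 = 2.388e+01 m/s = 23.882 m/s

Ratio: 4.385e+04 / 2.388e+01 = 1836.2

The lighter particle has larger velocity uncertainty because Δv ∝ 1/m.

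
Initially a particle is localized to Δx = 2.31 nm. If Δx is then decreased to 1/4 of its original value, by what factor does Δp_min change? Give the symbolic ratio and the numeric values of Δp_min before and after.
Original Δp_min = 2.283 × 10^-26 kg·m/s; new Δp'_min = 9.130 × 10^-26 kg·m/s; ratio Δp'_min/Δp_min = 4.

From the uncertainty principle ΔxΔp ≥ ℏ/2, the minimum momentum uncertainty is Δp_min = ℏ/(2Δx).

Original (Δx = 2.31 nm = 2.310e-09 m):
Δp_min = (1.055e-34 J·s)/(2 × 2.310e-09 m) = 2.283e-26 kg·m/s

When Δx → (1/4)Δx:
Δp'_min = ℏ/(2 × (1/4)Δx) = 4 × ℏ/(2Δx) = 4 × Δp_min
Δp'_min = 4 × 2.283e-26 kg·m/s = 9.130e-26 kg·m/s

Since Δp_min ∝ 1/Δx, when Δx is decreased to 1/4 of its original value, Δp_min increases to 4 times its original value.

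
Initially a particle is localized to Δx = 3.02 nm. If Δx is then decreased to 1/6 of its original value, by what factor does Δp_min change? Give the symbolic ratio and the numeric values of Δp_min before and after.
Original Δp_min = 1.746 × 10^-26 kg·m/s; new Δp'_min = 1.048 × 10^-25 kg·m/s; ratio Δp'_min/Δp_min = 6.

From the uncertainty principle ΔxΔp ≥ ℏ/2, the minimum momentum uncertainty is Δp_min = ℏ/(2Δx).

Original (Δx = 3.02 nm = 3.020e-09 m):
Δp_min = (1.055e-34 J·s)/(2 × 3.020e-09 m) = 1.746e-26 kg·m/s

When Δx → (1/6)Δx:
Δp'_min = ℏ/(2 × (1/6)Δx) = 6 × ℏ/(2Δx) = 6 × Δp_min
Δp'_min = 6 × 1.746e-26 kg·m/s = 1.048e-25 kg·m/s

Since Δp_min ∝ 1/Δx, when Δx is decreased to 1/6 of its original value, Δp_min increases to 6 times its original value.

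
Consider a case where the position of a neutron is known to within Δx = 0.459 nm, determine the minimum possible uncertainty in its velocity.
68.586 m/s

Using the Heisenberg uncertainty principle and Δp = mΔv:
ΔxΔp ≥ ℏ/2
Δx(mΔv) ≥ ℏ/2

The minimum uncertainty in velocity is:
Δv_min = ℏ/(2mΔx)
Δv_min = (1.055e-34 J·s) / (2 × 1.675e-27 kg × 4.590e-10 m)
Δv_min = 6.859e+01 m/s = 68.586 m/s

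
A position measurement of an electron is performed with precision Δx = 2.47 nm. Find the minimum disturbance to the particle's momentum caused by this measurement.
2.135 × 10^-26 kg·m/s

The uncertainty principle implies that measuring position disturbs momentum:
ΔxΔp ≥ ℏ/2

When we measure position with precision Δx, we necessarily introduce a momentum uncertainty:
Δp ≥ ℏ/(2Δx)
Δp_min = (1.055e-34 J·s) / (2 × 2.470e-09 m)
Δp_min = 2.135e-26 kg·m/s

The more precisely we measure position, the greater the momentum disturbance.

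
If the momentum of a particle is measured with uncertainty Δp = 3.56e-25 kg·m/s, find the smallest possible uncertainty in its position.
148.114 pm

Using the Heisenberg uncertainty principle:
ΔxΔp ≥ ℏ/2

The minimum uncertainty in position is:
Δx_min = ℏ/(2Δp)
Δx_min = (1.055e-34 J·s) / (2 × 3.560e-25 kg·m/s)
Δx_min = 1.481e-10 m = 148.114 pm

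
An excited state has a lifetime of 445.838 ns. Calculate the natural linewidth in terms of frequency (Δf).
178.490 kHz

Using the energy-time uncertainty principle and E = hf:
ΔEΔt ≥ ℏ/2
hΔf·Δt ≥ ℏ/2

The minimum frequency uncertainty is:
Δf = ℏ/(2hτ) = 1/(4πτ)
Δf = 1/(4π × 4.458e-07 s)
Δf = 1.785e+05 Hz = 178.490 kHz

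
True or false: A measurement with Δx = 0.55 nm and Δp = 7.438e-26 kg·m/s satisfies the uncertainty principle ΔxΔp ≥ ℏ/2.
No, it violates the uncertainty principle (impossible measurement).

Calculate the product ΔxΔp:
ΔxΔp = (5.500e-10 m) × (7.438e-26 kg·m/s)
ΔxΔp = 4.091e-35 J·s

Compare to the minimum allowed value ℏ/2:
ℏ/2 = 5.273e-35 J·s

Since ΔxΔp = 4.091e-35 J·s < 5.273e-35 J·s = ℏ/2,
the measurement violates the uncertainty principle.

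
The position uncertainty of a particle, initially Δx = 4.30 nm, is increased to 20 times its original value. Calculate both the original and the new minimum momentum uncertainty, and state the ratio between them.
Original Δp_min = 1.226 × 10^-26 kg·m/s; new Δp'_min = 6.131 × 10^-28 kg·m/s; ratio Δp'_min/Δp_min = 1/20.

From the uncertainty principle ΔxΔp ≥ ℏ/2, the minimum momentum uncertainty is Δp_min = ℏ/(2Δx).

Original (Δx = 4.30 nm = 4.300e-09 m):
Δp_min = (1.055e-34 J·s)/(2 × 4.300e-09 m) = 1.226e-26 kg·m/s

When Δx → 20Δx:
Δp'_min = ℏ/(2 × 20Δx) = (1/20) × ℏ/(2Δx) = (1/20) × Δp_min
Δp'_min = 1/20 × 1.226e-26 kg·m/s = 6.131e-28 kg·m/s

Since Δp_min ∝ 1/Δx, when Δx is increased to 20 times its original value, Δp_min decreases to 1/20 of its original value.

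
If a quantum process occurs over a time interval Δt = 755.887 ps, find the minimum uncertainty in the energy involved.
435.390 neV

Using the energy-time uncertainty principle:
ΔEΔt ≥ ℏ/2

The minimum uncertainty in energy is:
ΔE_min = ℏ/(2Δt)
ΔE_min = (1.055e-34 J·s) / (2 × 7.559e-10 s)
ΔE_min = 6.976e-26 J = 435.390 neV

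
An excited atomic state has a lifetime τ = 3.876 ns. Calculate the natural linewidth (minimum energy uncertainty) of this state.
84.909 neV

Using the energy-time uncertainty principle:
ΔEΔt ≥ ℏ/2

The lifetime τ represents the time uncertainty Δt.
The natural linewidth (minimum energy uncertainty) is:

ΔE = ℏ/(2τ)
ΔE = (1.055e-34 J·s) / (2 × 3.876e-09 s)
ΔE = 1.360e-26 J = 84.909 neV

This natural linewidth limits the precision of spectroscopic measurements.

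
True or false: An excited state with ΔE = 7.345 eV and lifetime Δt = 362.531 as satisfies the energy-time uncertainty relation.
Yes, it satisfies the uncertainty relation.

Calculate the product ΔEΔt:
ΔE = 7.345 eV = 1.177e-18 J
ΔEΔt = (1.177e-18 J) × (3.625e-16 s)
ΔEΔt = 4.266e-34 J·s

Compare to the minimum allowed value ℏ/2:
ℏ/2 = 5.273e-35 J·s

Since ΔEΔt = 4.266e-34 J·s ≥ 5.273e-35 J·s = ℏ/2,
this satisfies the uncertainty relation.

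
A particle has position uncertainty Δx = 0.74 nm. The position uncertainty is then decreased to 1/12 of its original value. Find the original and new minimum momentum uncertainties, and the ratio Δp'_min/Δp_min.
Original Δp_min = 7.125 × 10^-26 kg·m/s; new Δp'_min = 8.551 × 10^-25 kg·m/s; ratio Δp'_min/Δp_min = 12.

From the uncertainty principle ΔxΔp ≥ ℏ/2, the minimum momentum uncertainty is Δp_min = ℏ/(2Δx).

Original (Δx = 0.74 nm = 7.400e-10 m):
Δp_min = (1.055e-34 J·s)/(2 × 7.400e-10 m) = 7.125e-26 kg·m/s

When Δx → (1/12)Δx:
Δp'_min = ℏ/(2 × (1/12)Δx) = 12 × ℏ/(2Δx) = 12 × Δp_min
Δp'_min = 12 × 7.125e-26 kg·m/s = 8.551e-25 kg·m/s

Since Δp_min ∝ 1/Δx, when Δx is decreased to 1/12 of its original value, Δp_min increases to 12 times its original value.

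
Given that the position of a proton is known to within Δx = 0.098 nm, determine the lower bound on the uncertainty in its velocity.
321.679 m/s

Using the Heisenberg uncertainty principle and Δp = mΔv:
ΔxΔp ≥ ℏ/2
Δx(mΔv) ≥ ℏ/2

The minimum uncertainty in velocity is:
Δv_min = ℏ/(2mΔx)
Δv_min = (1.055e-34 J·s) / (2 × 1.673e-27 kg × 9.800e-11 m)
Δv_min = 3.217e+02 m/s = 321.679 m/s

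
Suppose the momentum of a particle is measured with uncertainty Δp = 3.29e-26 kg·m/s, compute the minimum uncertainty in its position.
1.603 nm

Using the Heisenberg uncertainty principle:
ΔxΔp ≥ ℏ/2

The minimum uncertainty in position is:
Δx_min = ℏ/(2Δp)
Δx_min = (1.055e-34 J·s) / (2 × 3.290e-26 kg·m/s)
Δx_min = 1.603e-09 m = 1.603 nm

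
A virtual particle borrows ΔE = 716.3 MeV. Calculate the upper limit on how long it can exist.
4.595 × 10^-25 s

Using the energy-time uncertainty principle:
ΔEΔt ≥ ℏ/2

For a virtual particle borrowing energy ΔE, the maximum lifetime is:
Δt_max = ℏ/(2ΔE)

Converting energy:
ΔE = 716.3 MeV = 1.148e-10 J

Δt_max = (1.055e-34 J·s) / (2 × 1.148e-10 J)
Δt_max = 4.595e-25 s = 4.595 × 10^-25 s

Virtual particles with higher borrowed energy exist for shorter times.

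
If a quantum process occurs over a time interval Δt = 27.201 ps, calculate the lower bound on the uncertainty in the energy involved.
12.099 μeV

Using the energy-time uncertainty principle:
ΔEΔt ≥ ℏ/2

The minimum uncertainty in energy is:
ΔE_min = ℏ/(2Δt)
ΔE_min = (1.055e-34 J·s) / (2 × 2.720e-11 s)
ΔE_min = 1.938e-24 J = 12.099 μeV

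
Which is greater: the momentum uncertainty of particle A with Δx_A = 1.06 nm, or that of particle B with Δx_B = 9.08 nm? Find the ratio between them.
Particle A has the larger minimum momentum uncertainty, by a factor of 8.57.

For each particle, the minimum momentum uncertainty is Δp_min = ℏ/(2Δx):

Particle A: Δp_A = ℏ/(2×1.060e-09 m) = 4.974e-26 kg·m/s
Particle B: Δp_B = ℏ/(2×9.080e-09 m) = 5.807e-27 kg·m/s

Ratio: Δp_A/Δp_B = 8.57

Since Δp_min ∝ 1/Δx, the particle with smaller position uncertainty (A) has larger momentum uncertainty.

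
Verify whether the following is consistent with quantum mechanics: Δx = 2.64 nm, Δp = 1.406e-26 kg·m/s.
No, it violates the uncertainty principle (impossible measurement).

Calculate the product ΔxΔp:
ΔxΔp = (2.640e-09 m) × (1.406e-26 kg·m/s)
ΔxΔp = 3.712e-35 J·s

Compare to the minimum allowed value ℏ/2:
ℏ/2 = 5.273e-35 J·s

Since ΔxΔp = 3.712e-35 J·s < 5.273e-35 J·s = ℏ/2,
the measurement violates the uncertainty principle.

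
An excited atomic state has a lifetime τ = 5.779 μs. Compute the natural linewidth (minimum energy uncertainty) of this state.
56.949 peV

Using the energy-time uncertainty principle:
ΔEΔt ≥ ℏ/2

The lifetime τ represents the time uncertainty Δt.
The natural linewidth (minimum energy uncertainty) is:

ΔE = ℏ/(2τ)
ΔE = (1.055e-34 J·s) / (2 × 5.779e-06 s)
ΔE = 9.124e-30 J = 56.949 peV

This natural linewidth limits the precision of spectroscopic measurements.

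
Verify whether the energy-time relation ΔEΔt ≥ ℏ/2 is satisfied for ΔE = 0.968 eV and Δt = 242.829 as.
No, it violates the uncertainty relation.

Calculate the product ΔEΔt:
ΔE = 0.968 eV = 1.551e-19 J
ΔEΔt = (1.551e-19 J) × (2.428e-16 s)
ΔEΔt = 3.766e-35 J·s

Compare to the minimum allowed value ℏ/2:
ℏ/2 = 5.273e-35 J·s

Since ΔEΔt = 3.766e-35 J·s < 5.273e-35 J·s = ℏ/2,
this violates the uncertainty relation.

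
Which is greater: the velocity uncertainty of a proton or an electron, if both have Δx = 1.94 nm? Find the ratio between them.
The electron has the larger minimum velocity uncertainty, by a ratio of 1836.2.

For both particles, Δp_min = ℏ/(2Δx) = 2.718e-26 kg·m/s (same for both).

The velocity uncertainty is Δv = Δp/m:
- proton: Δv = 2.718e-26 / 1.673e-27 = 1.625e+01 m/s = 16.250 m/s
- electron: Δv = 2.718e-26 / 9.109e-31 = 2.984e+04 m/s = 29.837 km/s

Ratio: 2.984e+04 / 1.625e+01 = 1836.2

The lighter particle has larger velocity uncertainty because Δv ∝ 1/m.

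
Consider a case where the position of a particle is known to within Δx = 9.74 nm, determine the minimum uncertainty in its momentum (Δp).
5.414 × 10^-27 kg·m/s

Using the Heisenberg uncertainty principle:
ΔxΔp ≥ ℏ/2

The minimum uncertainty in momentum is:
Δp_min = ℏ/(2Δx)
Δp_min = (1.055e-34 J·s) / (2 × 9.740e-09 m)
Δp_min = 5.414e-27 kg·m/s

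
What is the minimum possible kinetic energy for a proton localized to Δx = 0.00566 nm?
161.928 meV

Localizing a particle requires giving it sufficient momentum uncertainty:

1. From uncertainty principle: Δp ≥ ℏ/(2Δx)
   Δp_min = (1.055e-34 J·s) / (2 × 5.660e-12 m)
   Δp_min = 9.316e-24 kg·m/s

2. This momentum uncertainty corresponds to kinetic energy:
   KE ≈ (Δp)²/(2m) = (9.316e-24)²/(2 × 1.673e-27 kg)
   KE = 2.594e-20 J = 161.928 meV

Tighter localization requires more energy.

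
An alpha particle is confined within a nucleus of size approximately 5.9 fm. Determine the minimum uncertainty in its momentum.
8.937 × 10^-21 kg·m/s

Using the Heisenberg uncertainty principle:
ΔxΔp ≥ ℏ/2

With Δx ≈ L = 5.900e-15 m (the confinement size):
Δp_min = ℏ/(2Δx)
Δp_min = (1.055e-34 J·s) / (2 × 5.900e-15 m)
Δp_min = 8.937e-21 kg·m/s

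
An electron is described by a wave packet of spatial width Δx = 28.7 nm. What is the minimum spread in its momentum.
1.837 × 10^-27 kg·m/s

For a wave packet, the spatial width Δx and momentum spread Δp are related by the uncertainty principle:
ΔxΔp ≥ ℏ/2

The minimum momentum spread is:
Δp_min = ℏ/(2Δx)
Δp_min = (1.055e-34 J·s) / (2 × 2.870e-08 m)
Δp_min = 1.837e-27 kg·m/s

A wave packet cannot have both a well-defined position and well-defined momentum.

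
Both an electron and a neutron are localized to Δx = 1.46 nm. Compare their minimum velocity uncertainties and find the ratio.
The electron has the larger minimum velocity uncertainty, by a ratio of 1838.7.

For both particles, Δp_min = ℏ/(2Δx) = 3.612e-26 kg·m/s (same for both).

The velocity uncertainty is Δv = Δp/m:
- electron: Δv = 3.612e-26 / 9.109e-31 = 3.965e+04 m/s = 39.646 km/s
- neutron: Δv = 3.612e-26 / 1.675e-27 = 2.156e+01 m/s = 21.562 m/s

Ratio: 3.965e+04 / 2.156e+01 = 1838.7

The lighter particle has larger velocity uncertainty because Δv ∝ 1/m.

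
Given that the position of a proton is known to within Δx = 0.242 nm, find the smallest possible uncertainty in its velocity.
130.267 m/s

Using the Heisenberg uncertainty principle and Δp = mΔv:
ΔxΔp ≥ ℏ/2
Δx(mΔv) ≥ ℏ/2

The minimum uncertainty in velocity is:
Δv_min = ℏ/(2mΔx)
Δv_min = (1.055e-34 J·s) / (2 × 1.673e-27 kg × 2.420e-10 m)
Δv_min = 1.303e+02 m/s = 130.267 m/s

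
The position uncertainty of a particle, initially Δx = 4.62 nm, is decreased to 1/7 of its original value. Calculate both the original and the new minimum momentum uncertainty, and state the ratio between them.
Original Δp_min = 1.141 × 10^-26 kg·m/s; new Δp'_min = 7.989 × 10^-26 kg·m/s; ratio Δp'_min/Δp_min = 7.

From the uncertainty principle ΔxΔp ≥ ℏ/2, the minimum momentum uncertainty is Δp_min = ℏ/(2Δx).

Original (Δx = 4.62 nm = 4.620e-09 m):
Δp_min = (1.055e-34 J·s)/(2 × 4.620e-09 m) = 1.141e-26 kg·m/s

When Δx → (1/7)Δx:
Δp'_min = ℏ/(2 × (1/7)Δx) = 7 × ℏ/(2Δx) = 7 × Δp_min
Δp'_min = 7 × 1.141e-26 kg·m/s = 7.989e-26 kg·m/s

Since Δp_min ∝ 1/Δx, when Δx is decreased to 1/7 of its original value, Δp_min increases to 7 times its original value.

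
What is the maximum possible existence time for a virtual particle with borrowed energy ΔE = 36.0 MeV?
9.142 ys

Using the energy-time uncertainty principle:
ΔEΔt ≥ ℏ/2

For a virtual particle borrowing energy ΔE, the maximum lifetime is:
Δt_max = ℏ/(2ΔE)

Converting energy:
ΔE = 36.0 MeV = 5.768e-12 J

Δt_max = (1.055e-34 J·s) / (2 × 5.768e-12 J)
Δt_max = 9.142e-24 s = 9.142 ys

Virtual particles with higher borrowed energy exist for shorter times.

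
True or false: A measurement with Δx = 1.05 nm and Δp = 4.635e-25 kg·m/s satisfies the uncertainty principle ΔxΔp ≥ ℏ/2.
Yes, it satisfies the uncertainty principle.

Calculate the product ΔxΔp:
ΔxΔp = (1.050e-09 m) × (4.635e-25 kg·m/s)
ΔxΔp = 4.867e-34 J·s

Compare to the minimum allowed value ℏ/2:
ℏ/2 = 5.273e-35 J·s

Since ΔxΔp = 4.867e-34 J·s ≥ 5.273e-35 J·s = ℏ/2,
the measurement satisfies the uncertainty principle.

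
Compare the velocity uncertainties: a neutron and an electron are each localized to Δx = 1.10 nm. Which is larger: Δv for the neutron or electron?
The electron has the larger minimum velocity uncertainty, by a ratio of 1838.7.

For both particles, Δp_min = ℏ/(2Δx) = 4.794e-26 kg·m/s (same for both).

The velocity uncertainty is Δv = Δp/m:
- neutron: Δv = 4.794e-26 / 1.675e-27 = 2.862e+01 m/s = 28.619 m/s
- electron: Δv = 4.794e-26 / 9.109e-31 = 5.262e+04 m/s = 52.622 km/s

Ratio: 5.262e+04 / 2.862e+01 = 1838.7

The lighter particle has larger velocity uncertainty because Δv ∝ 1/m.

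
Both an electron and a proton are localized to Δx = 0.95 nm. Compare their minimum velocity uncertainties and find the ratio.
The electron has the larger minimum velocity uncertainty, by a ratio of 1836.2.

For both particles, Δp_min = ℏ/(2Δx) = 5.550e-26 kg·m/s (same for both).

The velocity uncertainty is Δv = Δp/m:
- electron: Δv = 5.550e-26 / 9.109e-31 = 6.093e+04 m/s = 60.930 km/s
- proton: Δv = 5.550e-26 / 1.673e-27 = 3.318e+01 m/s = 33.184 m/s

Ratio: 6.093e+04 / 3.318e+01 = 1836.2

The lighter particle has larger velocity uncertainty because Δv ∝ 1/m.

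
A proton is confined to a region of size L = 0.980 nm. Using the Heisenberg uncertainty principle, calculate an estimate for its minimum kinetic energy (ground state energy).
5.401 μeV

Using the uncertainty principle to estimate ground state energy:

1. The position uncertainty is approximately the confinement size:
   Δx ≈ L = 9.800e-10 m

2. From ΔxΔp ≥ ℏ/2, the minimum momentum uncertainty is:
   Δp ≈ ℏ/(2L) = 5.380e-26 kg·m/s

3. The kinetic energy is approximately:
   KE ≈ (Δp)²/(2m) = (5.380e-26)²/(2 × 1.673e-27 kg)
   KE ≈ 8.654e-25 J = 5.401 μeV

This is an order-of-magnitude estimate of the ground state energy.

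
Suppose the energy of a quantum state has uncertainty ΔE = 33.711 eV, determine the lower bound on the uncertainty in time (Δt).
9.763 as

Using the energy-time uncertainty principle:
ΔEΔt ≥ ℏ/2

The minimum uncertainty in time is:
Δt_min = ℏ/(2ΔE)
Δt_min = (1.055e-34 J·s) / (2 × 5.401e-18 J)
Δt_min = 9.763e-18 s = 9.763 as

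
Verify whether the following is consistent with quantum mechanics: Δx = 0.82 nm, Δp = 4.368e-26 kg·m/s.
No, it violates the uncertainty principle (impossible measurement).

Calculate the product ΔxΔp:
ΔxΔp = (8.200e-10 m) × (4.368e-26 kg·m/s)
ΔxΔp = 3.582e-35 J·s

Compare to the minimum allowed value ℏ/2:
ℏ/2 = 5.273e-35 J·s

Since ΔxΔp = 3.582e-35 J·s < 5.273e-35 J·s = ℏ/2,
the measurement violates the uncertainty principle.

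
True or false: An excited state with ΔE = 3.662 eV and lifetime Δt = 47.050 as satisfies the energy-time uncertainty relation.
No, it violates the uncertainty relation.

Calculate the product ΔEΔt:
ΔE = 3.662 eV = 5.867e-19 J
ΔEΔt = (5.867e-19 J) × (4.705e-17 s)
ΔEΔt = 2.761e-35 J·s

Compare to the minimum allowed value ℏ/2:
ℏ/2 = 5.273e-35 J·s

Since ΔEΔt = 2.761e-35 J·s < 5.273e-35 J·s = ℏ/2,
this violates the uncertainty relation.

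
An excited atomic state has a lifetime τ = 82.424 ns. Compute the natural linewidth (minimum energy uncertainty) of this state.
3.993 neV

Using the energy-time uncertainty principle:
ΔEΔt ≥ ℏ/2

The lifetime τ represents the time uncertainty Δt.
The natural linewidth (minimum energy uncertainty) is:

ΔE = ℏ/(2τ)
ΔE = (1.055e-34 J·s) / (2 × 8.242e-08 s)
ΔE = 6.397e-28 J = 3.993 neV

This natural linewidth limits the precision of spectroscopic measurements.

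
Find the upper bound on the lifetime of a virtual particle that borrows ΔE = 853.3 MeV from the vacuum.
3.857 × 10^-25 s

Using the energy-time uncertainty principle:
ΔEΔt ≥ ℏ/2

For a virtual particle borrowing energy ΔE, the maximum lifetime is:
Δt_max = ℏ/(2ΔE)

Converting energy:
ΔE = 853.3 MeV = 1.367e-10 J

Δt_max = (1.055e-34 J·s) / (2 × 1.367e-10 J)
Δt_max = 3.857e-25 s = 3.857 × 10^-25 s

Virtual particles with higher borrowed energy exist for shorter times.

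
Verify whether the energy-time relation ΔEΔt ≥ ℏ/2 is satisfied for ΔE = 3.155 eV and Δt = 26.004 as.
No, it violates the uncertainty relation.

Calculate the product ΔEΔt:
ΔE = 3.155 eV = 5.055e-19 J
ΔEΔt = (5.055e-19 J) × (2.600e-17 s)
ΔEΔt = 1.314e-35 J·s

Compare to the minimum allowed value ℏ/2:
ℏ/2 = 5.273e-35 J·s

Since ΔEΔt = 1.314e-35 J·s < 5.273e-35 J·s = ℏ/2,
this violates the uncertainty relation.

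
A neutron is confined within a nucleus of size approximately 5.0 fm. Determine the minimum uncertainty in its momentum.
1.055 × 10^-20 kg·m/s

Using the Heisenberg uncertainty principle:
ΔxΔp ≥ ℏ/2

With Δx ≈ L = 5.000e-15 m (the confinement size):
Δp_min = ℏ/(2Δx)
Δp_min = (1.055e-34 J·s) / (2 × 5.000e-15 m)
Δp_min = 1.055e-20 kg·m/s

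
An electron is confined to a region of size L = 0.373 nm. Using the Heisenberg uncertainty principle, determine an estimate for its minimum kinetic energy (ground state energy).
68.461 meV

Using the uncertainty principle to estimate ground state energy:

1. The position uncertainty is approximately the confinement size:
   Δx ≈ L = 3.730e-10 m

2. From ΔxΔp ≥ ℏ/2, the minimum momentum uncertainty is:
   Δp ≈ ℏ/(2L) = 1.414e-25 kg·m/s

3. The kinetic energy is approximately:
   KE ≈ (Δp)²/(2m) = (1.414e-25)²/(2 × 9.109e-31 kg)
   KE ≈ 1.097e-20 J = 68.461 meV

This is an order-of-magnitude estimate of the ground state energy.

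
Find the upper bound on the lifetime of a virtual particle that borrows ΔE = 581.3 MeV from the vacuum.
5.662 × 10^-25 s

Using the energy-time uncertainty principle:
ΔEΔt ≥ ℏ/2

For a virtual particle borrowing energy ΔE, the maximum lifetime is:
Δt_max = ℏ/(2ΔE)

Converting energy:
ΔE = 581.3 MeV = 9.313e-11 J

Δt_max = (1.055e-34 J·s) / (2 × 9.313e-11 J)
Δt_max = 5.662e-25 s = 5.662 × 10^-25 s

Virtual particles with higher borrowed energy exist for shorter times.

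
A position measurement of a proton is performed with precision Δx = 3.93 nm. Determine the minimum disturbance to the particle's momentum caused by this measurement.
1.342 × 10^-26 kg·m/s

The uncertainty principle implies that measuring position disturbs momentum:
ΔxΔp ≥ ℏ/2

When we measure position with precision Δx, we necessarily introduce a momentum uncertainty:
Δp ≥ ℏ/(2Δx)
Δp_min = (1.055e-34 J·s) / (2 × 3.930e-09 m)
Δp_min = 1.342e-26 kg·m/s

The more precisely we measure position, the greater the momentum disturbance.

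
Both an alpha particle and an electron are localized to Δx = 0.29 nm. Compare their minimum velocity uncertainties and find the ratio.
The electron has the larger minimum velocity uncertainty, by a ratio of 7294.3.

For both particles, Δp_min = ℏ/(2Δx) = 1.818e-25 kg·m/s (same for both).

The velocity uncertainty is Δv = Δp/m:
- alpha particle: Δv = 1.818e-25 / 6.645e-27 = 2.736e+01 m/s = 27.364 m/s
- electron: Δv = 1.818e-25 / 9.109e-31 = 1.996e+05 m/s = 199.599 km/s

Ratio: 1.996e+05 / 2.736e+01 = 7294.3

The lighter particle has larger velocity uncertainty because Δv ∝ 1/m.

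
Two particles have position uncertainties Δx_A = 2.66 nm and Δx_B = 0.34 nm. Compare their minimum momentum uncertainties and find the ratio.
Particle B has the larger minimum momentum uncertainty, by a factor of 7.82.

For each particle, the minimum momentum uncertainty is Δp_min = ℏ/(2Δx):

Particle A: Δp_A = ℏ/(2×2.660e-09 m) = 1.982e-26 kg·m/s
Particle B: Δp_B = ℏ/(2×3.400e-10 m) = 1.551e-25 kg·m/s

Ratio: Δp_B/Δp_A = 7.82

Since Δp_min ∝ 1/Δx, the particle with smaller position uncertainty (B) has larger momentum uncertainty.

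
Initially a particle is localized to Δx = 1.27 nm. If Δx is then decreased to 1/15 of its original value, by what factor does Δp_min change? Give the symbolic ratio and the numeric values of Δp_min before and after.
Original Δp_min = 4.152 × 10^-26 kg·m/s; new Δp'_min = 6.228 × 10^-25 kg·m/s; ratio Δp'_min/Δp_min = 15.

From the uncertainty principle ΔxΔp ≥ ℏ/2, the minimum momentum uncertainty is Δp_min = ℏ/(2Δx).

Original (Δx = 1.27 nm = 1.270e-09 m):
Δp_min = (1.055e-34 J·s)/(2 × 1.270e-09 m) = 4.152e-26 kg·m/s

When Δx → (1/15)Δx:
Δp'_min = ℏ/(2 × (1/15)Δx) = 15 × ℏ/(2Δx) = 15 × Δp_min
Δp'_min = 15 × 4.152e-26 kg·m/s = 6.228e-25 kg·m/s

Since Δp_min ∝ 1/Δx, when Δx is decreased to 1/15 of its original value, Δp_min increases to 15 times its original value.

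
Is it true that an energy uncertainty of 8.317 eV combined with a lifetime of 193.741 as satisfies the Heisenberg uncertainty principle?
Yes, it satisfies the uncertainty relation.

Calculate the product ΔEΔt:
ΔE = 8.317 eV = 1.333e-18 J
ΔEΔt = (1.333e-18 J) × (1.937e-16 s)
ΔEΔt = 2.582e-34 J·s

Compare to the minimum allowed value ℏ/2:
ℏ/2 = 5.273e-35 J·s

Since ΔEΔt = 2.582e-34 J·s ≥ 5.273e-35 J·s = ℏ/2,
this satisfies the uncertainty relation.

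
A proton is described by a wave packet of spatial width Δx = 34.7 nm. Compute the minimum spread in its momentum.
1.520 × 10^-27 kg·m/s

For a wave packet, the spatial width Δx and momentum spread Δp are related by the uncertainty principle:
ΔxΔp ≥ ℏ/2

The minimum momentum spread is:
Δp_min = ℏ/(2Δx)
Δp_min = (1.055e-34 J·s) / (2 × 3.470e-08 m)
Δp_min = 1.520e-27 kg·m/s

A wave packet cannot have both a well-defined position and well-defined momentum.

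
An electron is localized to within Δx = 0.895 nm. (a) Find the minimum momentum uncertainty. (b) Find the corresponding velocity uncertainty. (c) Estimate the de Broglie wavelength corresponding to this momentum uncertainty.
(a) Δp_min = 5.891 × 10^-26 kg·m/s
(b) Δv_min = 64.675 km/s
(c) λ_dB = 11.247 nm

Step-by-step:

(a) From the uncertainty principle:
Δp_min = ℏ/(2Δx) = (1.055e-34 J·s)/(2 × 8.950e-10 m) = 5.891e-26 kg·m/s

(b) The velocity uncertainty:
Δv = Δp/m = (5.891e-26 kg·m/s)/(9.109e-31 kg) = 6.467e+04 m/s = 64.675 km/s

(c) The de Broglie wavelength for this momentum:
λ = h/p = (6.626e-34 J·s)/(5.891e-26 kg·m/s) = 1.125e-08 m = 11.247 nm

Note: The de Broglie wavelength is comparable to the localization size, as expected from wave-particle duality.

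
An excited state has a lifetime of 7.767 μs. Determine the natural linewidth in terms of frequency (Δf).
10.246 kHz

Using the energy-time uncertainty principle and E = hf:
ΔEΔt ≥ ℏ/2
hΔf·Δt ≥ ℏ/2

The minimum frequency uncertainty is:
Δf = ℏ/(2hτ) = 1/(4πτ)
Δf = 1/(4π × 7.767e-06 s)
Δf = 1.025e+04 Hz = 10.246 kHz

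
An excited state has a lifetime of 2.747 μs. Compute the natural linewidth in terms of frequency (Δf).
28.969 kHz

Using the energy-time uncertainty principle and E = hf:
ΔEΔt ≥ ℏ/2
hΔf·Δt ≥ ℏ/2

The minimum frequency uncertainty is:
Δf = ℏ/(2hτ) = 1/(4πτ)
Δf = 1/(4π × 2.747e-06 s)
Δf = 2.897e+04 Hz = 28.969 kHz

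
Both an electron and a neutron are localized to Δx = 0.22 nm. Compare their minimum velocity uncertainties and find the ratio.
The electron has the larger minimum velocity uncertainty, by a ratio of 1838.7.

For both particles, Δp_min = ℏ/(2Δx) = 2.397e-25 kg·m/s (same for both).

The velocity uncertainty is Δv = Δp/m:
- electron: Δv = 2.397e-25 / 9.109e-31 = 2.631e+05 m/s = 263.108 km/s
- neutron: Δv = 2.397e-25 / 1.675e-27 = 1.431e+02 m/s = 143.096 m/s

Ratio: 2.631e+05 / 1.431e+02 = 1838.7

The lighter particle has larger velocity uncertainty because Δv ∝ 1/m.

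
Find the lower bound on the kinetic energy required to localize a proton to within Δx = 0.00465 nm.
239.910 meV

Localizing a particle requires giving it sufficient momentum uncertainty:

1. From uncertainty principle: Δp ≥ ℏ/(2Δx)
   Δp_min = (1.055e-34 J·s) / (2 × 4.650e-12 m)
   Δp_min = 1.134e-23 kg·m/s

2. This momentum uncertainty corresponds to kinetic energy:
   KE ≈ (Δp)²/(2m) = (1.134e-23)²/(2 × 1.673e-27 kg)
   KE = 3.844e-20 J = 239.910 meV

Tighter localization requires more energy.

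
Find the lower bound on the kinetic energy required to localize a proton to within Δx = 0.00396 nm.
330.799 meV

Localizing a particle requires giving it sufficient momentum uncertainty:

1. From uncertainty principle: Δp ≥ ℏ/(2Δx)
   Δp_min = (1.055e-34 J·s) / (2 × 3.960e-12 m)
   Δp_min = 1.332e-23 kg·m/s

2. This momentum uncertainty corresponds to kinetic energy:
   KE ≈ (Δp)²/(2m) = (1.332e-23)²/(2 × 1.673e-27 kg)
   KE = 5.300e-20 J = 330.799 meV

Tighter localization requires more energy.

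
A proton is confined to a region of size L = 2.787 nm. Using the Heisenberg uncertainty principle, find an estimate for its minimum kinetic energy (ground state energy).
667.852 neV

Using the uncertainty principle to estimate ground state energy:

1. The position uncertainty is approximately the confinement size:
   Δx ≈ L = 2.787e-09 m

2. From ΔxΔp ≥ ℏ/2, the minimum momentum uncertainty is:
   Δp ≈ ℏ/(2L) = 1.892e-26 kg·m/s

3. The kinetic energy is approximately:
   KE ≈ (Δp)²/(2m) = (1.892e-26)²/(2 × 1.673e-27 kg)
   KE ≈ 1.070e-25 J = 667.852 neV

This is an order-of-magnitude estimate of the ground state energy.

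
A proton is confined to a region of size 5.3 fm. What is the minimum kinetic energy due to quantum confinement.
184.673 keV

Using the uncertainty principle:

1. Position uncertainty: Δx ≈ 5.300e-15 m
2. Minimum momentum uncertainty: Δp = ℏ/(2Δx) = 9.949e-21 kg·m/s
3. Minimum kinetic energy:
   KE = (Δp)²/(2m) = (9.949e-21)²/(2 × 1.673e-27 kg)
   KE = 2.959e-14 J = 184.673 keV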